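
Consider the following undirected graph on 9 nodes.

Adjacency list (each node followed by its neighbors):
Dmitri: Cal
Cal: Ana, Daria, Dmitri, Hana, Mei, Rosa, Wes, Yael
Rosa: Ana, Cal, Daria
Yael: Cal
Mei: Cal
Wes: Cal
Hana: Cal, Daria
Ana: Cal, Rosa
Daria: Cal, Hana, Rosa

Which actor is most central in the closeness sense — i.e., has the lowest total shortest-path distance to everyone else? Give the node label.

Cal

Farness (sum of distances to all others) for each node — Ana:14, Cal:8, Daria:13, Dmitri:15, Hana:14, Mei:15, Rosa:13, Wes:15, Yael:15.
The smallest farness is 8, for Cal, so Cal has the highest closeness.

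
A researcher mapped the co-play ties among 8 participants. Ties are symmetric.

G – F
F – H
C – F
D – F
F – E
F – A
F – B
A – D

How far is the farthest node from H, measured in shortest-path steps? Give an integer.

2

Distances from H: A:2, B:2, C:2, D:2, E:2, F:1, G:2.
The largest is 2 (to D, E, B, C, G, and A), so the eccentricity of H is 2.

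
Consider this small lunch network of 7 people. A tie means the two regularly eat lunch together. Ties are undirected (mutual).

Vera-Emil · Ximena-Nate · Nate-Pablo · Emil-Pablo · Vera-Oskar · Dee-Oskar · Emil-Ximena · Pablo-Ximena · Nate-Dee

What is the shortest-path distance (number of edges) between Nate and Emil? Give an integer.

One shortest route is Nate – Ximena – Emil, which uses 2 edges, and Nate and Emil are not directly tied, so nothing shorter exists. So d(Nate,Emil) = 2.

2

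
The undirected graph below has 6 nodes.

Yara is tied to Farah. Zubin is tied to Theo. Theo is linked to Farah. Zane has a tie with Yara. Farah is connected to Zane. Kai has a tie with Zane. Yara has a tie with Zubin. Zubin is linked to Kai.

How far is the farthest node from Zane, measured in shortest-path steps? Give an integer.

Distances from Zane: Farah:1, Kai:1, Theo:2, Yara:1, Zubin:2.
The largest is 2 (to Theo and Zubin), so the eccentricity of Zane is 2.

2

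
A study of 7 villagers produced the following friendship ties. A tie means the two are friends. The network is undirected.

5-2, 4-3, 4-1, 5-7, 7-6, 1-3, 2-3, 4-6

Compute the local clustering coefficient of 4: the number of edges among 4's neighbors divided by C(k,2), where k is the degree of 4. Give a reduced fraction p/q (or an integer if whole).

4's neighbors: 1, 3, and 6 (k = 3).
Possible neighbor pairs: C(3,2) = 3. Edges among them: 1–3 → e = 1.
Clustering(4) = 1/3.

1/3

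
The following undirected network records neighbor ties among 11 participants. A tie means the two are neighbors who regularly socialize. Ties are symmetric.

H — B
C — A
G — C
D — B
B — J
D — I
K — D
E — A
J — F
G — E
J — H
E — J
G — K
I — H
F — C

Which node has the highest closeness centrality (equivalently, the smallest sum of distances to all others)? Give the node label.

Farness (sum of distances to all others) for each node — A:25, B:20, C:22, D:22, E:19, F:21, G:20, H:21, I:25, J:17, K:22.
The smallest farness is 17, for J, so J has the highest closeness.

J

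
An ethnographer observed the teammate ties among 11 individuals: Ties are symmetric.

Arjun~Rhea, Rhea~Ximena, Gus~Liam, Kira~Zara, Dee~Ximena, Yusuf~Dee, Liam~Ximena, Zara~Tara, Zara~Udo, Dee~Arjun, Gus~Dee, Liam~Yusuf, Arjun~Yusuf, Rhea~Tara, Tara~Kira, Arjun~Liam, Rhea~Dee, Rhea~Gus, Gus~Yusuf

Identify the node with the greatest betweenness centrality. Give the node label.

Rhea

Unnormalized betweenness of each node: Arjun:43/12, Dee:37/12, Gus:43/12, Kira:0, Liam:17/12, Rhea:299/12, Tara:21, Udo:0, Ximena:23/12, Yusuf:1/2, Zara:9.
Rhea has the largest value, 299/12, making it the main broker — the node through which the most shortest paths run.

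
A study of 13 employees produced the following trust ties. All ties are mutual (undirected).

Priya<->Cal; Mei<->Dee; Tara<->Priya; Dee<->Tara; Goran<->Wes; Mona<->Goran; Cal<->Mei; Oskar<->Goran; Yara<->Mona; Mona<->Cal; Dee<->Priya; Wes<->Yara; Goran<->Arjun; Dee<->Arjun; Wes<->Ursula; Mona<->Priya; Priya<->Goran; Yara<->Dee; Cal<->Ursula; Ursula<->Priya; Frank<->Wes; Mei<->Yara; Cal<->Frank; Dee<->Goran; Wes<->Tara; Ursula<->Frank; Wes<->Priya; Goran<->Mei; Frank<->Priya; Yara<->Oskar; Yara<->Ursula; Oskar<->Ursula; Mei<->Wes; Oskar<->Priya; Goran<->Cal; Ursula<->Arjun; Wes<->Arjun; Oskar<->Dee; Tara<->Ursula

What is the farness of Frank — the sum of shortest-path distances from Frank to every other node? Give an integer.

Distances from Frank: Arjun:2, Cal:1, Dee:2, Goran:2, Mei:2, Mona:2, Oskar:2, Priya:1, Tara:2, Ursula:1, Wes:1, Yara:2.
Sum = 2 + 1 + 2 + 2 + 2 + 2 + 2 + 1 + 2 + 1 + 1 + 2 = 20.

20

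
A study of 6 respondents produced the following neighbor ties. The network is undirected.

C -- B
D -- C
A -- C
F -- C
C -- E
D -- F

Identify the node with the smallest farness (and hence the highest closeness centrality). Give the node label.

Farness (sum of distances to all others) for each node — A:9, B:9, C:5, D:8, E:9, F:8.
The smallest farness is 5, for C, so C has the highest closeness.

C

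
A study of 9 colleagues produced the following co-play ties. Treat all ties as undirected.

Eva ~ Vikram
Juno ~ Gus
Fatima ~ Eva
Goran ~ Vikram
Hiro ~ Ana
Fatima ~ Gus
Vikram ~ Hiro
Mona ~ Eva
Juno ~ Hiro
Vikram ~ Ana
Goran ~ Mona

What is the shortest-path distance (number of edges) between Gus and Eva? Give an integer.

2

One shortest route is Gus – Fatima – Eva, which uses 2 edges, and Gus and Eva are not directly tied, so nothing shorter exists. So d(Gus,Eva) = 2.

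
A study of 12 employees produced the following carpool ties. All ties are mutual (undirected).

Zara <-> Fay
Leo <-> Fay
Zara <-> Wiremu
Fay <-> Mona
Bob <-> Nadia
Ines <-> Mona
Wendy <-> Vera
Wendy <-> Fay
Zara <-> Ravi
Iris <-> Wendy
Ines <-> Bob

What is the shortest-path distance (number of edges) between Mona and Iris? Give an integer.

One shortest route is Mona – Fay – Wendy – Iris, which uses 3 edges, and at distance 2 from Mona we only reach {Bob, Leo, Wendy, Zara}, which does not include Iris. So d(Mona,Iris) = 3.

3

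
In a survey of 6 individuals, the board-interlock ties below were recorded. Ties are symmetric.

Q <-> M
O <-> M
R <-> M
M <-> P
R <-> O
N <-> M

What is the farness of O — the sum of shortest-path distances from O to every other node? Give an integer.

Distances from O: M:1, N:2, P:2, Q:2, R:1.
Sum = 1 + 2 + 2 + 2 + 1 = 8.

8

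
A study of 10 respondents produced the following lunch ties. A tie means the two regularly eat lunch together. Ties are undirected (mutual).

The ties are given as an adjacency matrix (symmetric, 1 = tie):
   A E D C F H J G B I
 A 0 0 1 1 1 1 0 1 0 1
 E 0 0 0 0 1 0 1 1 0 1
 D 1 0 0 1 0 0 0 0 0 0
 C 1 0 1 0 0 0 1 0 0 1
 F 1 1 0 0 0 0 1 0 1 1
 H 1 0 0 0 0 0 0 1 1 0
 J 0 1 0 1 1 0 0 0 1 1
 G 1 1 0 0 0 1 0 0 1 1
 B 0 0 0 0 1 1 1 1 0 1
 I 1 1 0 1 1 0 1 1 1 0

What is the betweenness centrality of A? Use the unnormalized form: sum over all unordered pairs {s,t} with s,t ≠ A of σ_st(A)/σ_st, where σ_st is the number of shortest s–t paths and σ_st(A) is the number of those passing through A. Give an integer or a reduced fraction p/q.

461/60

Pairs whose geodesics pass through A — E–D: 3/5; D–F: 1; D–H: 1; D–G: 1; D–B: 4/6; D–I: 1/2; C–F: 1/3; C–H: 1; C–G: 1/2; F–H: 1/2; F–G: 1/4; H–I: 1/3.
All other pairs contribute 0.
Summing the contributions gives betweenness(A) = 461/60.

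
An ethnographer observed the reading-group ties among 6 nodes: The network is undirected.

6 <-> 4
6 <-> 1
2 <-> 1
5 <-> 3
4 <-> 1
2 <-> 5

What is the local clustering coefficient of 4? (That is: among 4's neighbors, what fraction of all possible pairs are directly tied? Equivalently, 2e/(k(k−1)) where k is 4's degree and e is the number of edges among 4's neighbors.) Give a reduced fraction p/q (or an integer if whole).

4's neighbors: 1 and 6 (k = 2).
Possible neighbor pairs: C(2,2) = 1. Edges among them: 1–6 → e = 1.
Clustering(4) = 1/1.

1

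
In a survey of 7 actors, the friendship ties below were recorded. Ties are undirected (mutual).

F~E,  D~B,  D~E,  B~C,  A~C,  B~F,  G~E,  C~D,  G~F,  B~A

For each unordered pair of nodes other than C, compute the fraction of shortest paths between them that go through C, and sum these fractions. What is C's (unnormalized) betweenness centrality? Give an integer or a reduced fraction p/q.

5/6

Pairs whose geodesics pass through C — E–A: 1/3; D–A: 1/2.
All other pairs contribute 0.
Summing the contributions gives betweenness(C) = 5/6.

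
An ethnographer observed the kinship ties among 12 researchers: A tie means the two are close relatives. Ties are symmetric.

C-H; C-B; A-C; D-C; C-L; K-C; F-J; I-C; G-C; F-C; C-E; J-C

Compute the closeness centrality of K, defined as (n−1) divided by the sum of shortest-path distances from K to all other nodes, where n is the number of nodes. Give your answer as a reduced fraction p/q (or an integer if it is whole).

11/21

Distances from K: A:2, B:2, C:1, D:2, E:2, F:2, G:2, H:2, I:2, J:2, L:2. Sum = 21.
n = 12, so closeness = 11/21.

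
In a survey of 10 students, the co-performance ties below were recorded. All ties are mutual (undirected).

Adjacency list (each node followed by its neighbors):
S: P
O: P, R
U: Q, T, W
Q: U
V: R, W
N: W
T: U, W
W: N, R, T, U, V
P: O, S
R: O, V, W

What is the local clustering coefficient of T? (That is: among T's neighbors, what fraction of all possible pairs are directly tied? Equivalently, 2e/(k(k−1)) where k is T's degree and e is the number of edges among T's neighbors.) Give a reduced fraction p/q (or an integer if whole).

1

T's neighbors: U and W (k = 2).
Possible neighbor pairs: C(2,2) = 1. Edges among them: U–W → e = 1.
Clustering(T) = 1/1.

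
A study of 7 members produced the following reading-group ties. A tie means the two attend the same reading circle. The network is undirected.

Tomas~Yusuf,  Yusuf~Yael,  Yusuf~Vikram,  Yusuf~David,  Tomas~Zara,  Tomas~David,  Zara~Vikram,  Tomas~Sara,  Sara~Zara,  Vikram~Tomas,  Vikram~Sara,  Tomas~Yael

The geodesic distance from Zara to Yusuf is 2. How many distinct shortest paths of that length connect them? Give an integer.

2

The shortest distance is 2. The length-2 paths are: Zara–Vikram–Yusuf; Zara–Tomas–Yusuf.
That gives 2 distinct shortest paths.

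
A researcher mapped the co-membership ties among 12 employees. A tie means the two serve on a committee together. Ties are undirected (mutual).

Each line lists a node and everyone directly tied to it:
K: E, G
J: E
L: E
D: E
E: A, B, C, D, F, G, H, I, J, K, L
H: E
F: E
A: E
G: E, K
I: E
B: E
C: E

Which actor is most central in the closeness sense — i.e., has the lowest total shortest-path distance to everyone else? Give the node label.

E

Farness (sum of distances to all others) for each node — A:21, B:21, C:21, D:21, E:11, F:21, G:20, H:21, I:21, J:21, K:20, L:21.
The smallest farness is 11, for E, so E has the highest closeness.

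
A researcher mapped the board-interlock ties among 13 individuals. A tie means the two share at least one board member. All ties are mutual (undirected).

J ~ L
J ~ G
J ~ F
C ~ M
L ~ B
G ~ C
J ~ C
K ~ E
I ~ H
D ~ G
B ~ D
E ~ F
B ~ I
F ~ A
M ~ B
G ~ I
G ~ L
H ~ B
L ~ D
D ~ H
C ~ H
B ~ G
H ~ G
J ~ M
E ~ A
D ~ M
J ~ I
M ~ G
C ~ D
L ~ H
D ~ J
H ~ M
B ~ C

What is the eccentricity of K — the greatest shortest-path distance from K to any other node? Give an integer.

5

Distances from K: A:2, B:5, C:4, D:4, E:1, F:2, G:4, H:5, I:4, J:3, L:4, M:4.
The largest is 5 (to H and B), so the eccentricity of K is 5.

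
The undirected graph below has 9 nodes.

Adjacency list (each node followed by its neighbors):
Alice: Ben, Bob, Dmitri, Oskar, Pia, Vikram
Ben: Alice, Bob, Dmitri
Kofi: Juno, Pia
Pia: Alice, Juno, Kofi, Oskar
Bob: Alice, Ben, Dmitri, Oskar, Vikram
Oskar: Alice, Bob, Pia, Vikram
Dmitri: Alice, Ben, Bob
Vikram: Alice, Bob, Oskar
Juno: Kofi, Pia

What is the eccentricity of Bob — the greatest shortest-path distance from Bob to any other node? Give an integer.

3

Distances from Bob: Alice:1, Ben:1, Dmitri:1, Juno:3, Kofi:3, Oskar:1, Pia:2, Vikram:1.
The largest is 3 (to Juno and Kofi), so the eccentricity of Bob is 3.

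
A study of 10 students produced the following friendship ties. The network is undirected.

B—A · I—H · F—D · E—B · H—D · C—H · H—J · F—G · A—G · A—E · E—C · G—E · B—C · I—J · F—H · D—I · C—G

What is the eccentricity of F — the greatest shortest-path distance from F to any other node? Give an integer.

Distances from F: A:2, B:3, C:2, D:1, E:2, G:1, H:1, I:2, J:2.
The largest is 3 (to B), so the eccentricity of F is 3.

3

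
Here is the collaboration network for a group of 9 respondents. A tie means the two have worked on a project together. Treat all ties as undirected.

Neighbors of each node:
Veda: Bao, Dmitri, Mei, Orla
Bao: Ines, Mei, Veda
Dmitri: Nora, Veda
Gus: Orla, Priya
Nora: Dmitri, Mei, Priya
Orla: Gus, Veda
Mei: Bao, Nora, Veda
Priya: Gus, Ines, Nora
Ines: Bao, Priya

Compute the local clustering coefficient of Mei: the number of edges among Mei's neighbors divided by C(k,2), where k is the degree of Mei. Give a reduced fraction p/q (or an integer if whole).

1/3

Mei's neighbors: Bao, Nora, and Veda (k = 3).
Possible neighbor pairs: C(3,2) = 3. Edges among them: Bao–Veda → e = 1.
Clustering(Mei) = 1/3.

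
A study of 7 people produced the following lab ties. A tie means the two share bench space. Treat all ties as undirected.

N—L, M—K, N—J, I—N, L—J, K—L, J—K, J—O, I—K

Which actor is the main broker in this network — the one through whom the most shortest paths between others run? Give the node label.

K

Unnormalized betweenness of each node: I:2/3, J:17/3, K:13/2, L:2/3, M:0, N:3/2, O:0.
K has the largest value, 13/2, making it the main broker — the node through which the most shortest paths run.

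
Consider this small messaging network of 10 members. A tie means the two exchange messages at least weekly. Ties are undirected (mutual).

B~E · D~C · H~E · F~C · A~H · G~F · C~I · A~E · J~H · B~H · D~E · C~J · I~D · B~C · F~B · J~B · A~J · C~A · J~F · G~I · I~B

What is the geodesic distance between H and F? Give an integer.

2

One shortest route is H – B – F, which uses 2 edges, and H and F are not directly tied, so nothing shorter exists. So d(H,F) = 2.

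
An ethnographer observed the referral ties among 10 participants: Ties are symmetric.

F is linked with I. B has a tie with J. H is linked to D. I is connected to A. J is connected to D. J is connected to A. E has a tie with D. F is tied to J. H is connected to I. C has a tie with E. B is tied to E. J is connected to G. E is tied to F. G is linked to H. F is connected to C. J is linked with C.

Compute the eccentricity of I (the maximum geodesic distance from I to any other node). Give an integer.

3

Distances from I: A:1, B:3, C:2, D:2, E:2, F:1, G:2, H:1, J:2.
The largest is 3 (to B), so the eccentricity of I is 3.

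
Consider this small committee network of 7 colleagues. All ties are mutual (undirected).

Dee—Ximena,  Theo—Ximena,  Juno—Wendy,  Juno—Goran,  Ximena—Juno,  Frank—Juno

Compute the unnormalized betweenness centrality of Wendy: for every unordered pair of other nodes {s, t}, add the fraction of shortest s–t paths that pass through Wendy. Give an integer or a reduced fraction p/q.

No shortest path between any pair of other nodes passes through Wendy.
Summing the contributions gives betweenness(Wendy) = 0.

0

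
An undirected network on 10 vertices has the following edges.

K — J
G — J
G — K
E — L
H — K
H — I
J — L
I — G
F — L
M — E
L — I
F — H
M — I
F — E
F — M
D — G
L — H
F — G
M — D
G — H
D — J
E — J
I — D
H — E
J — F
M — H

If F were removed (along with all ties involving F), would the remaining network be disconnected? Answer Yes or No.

Even without F, every remaining node can still reach every other (the residual graph is connected), so F is not a cut vertex.

No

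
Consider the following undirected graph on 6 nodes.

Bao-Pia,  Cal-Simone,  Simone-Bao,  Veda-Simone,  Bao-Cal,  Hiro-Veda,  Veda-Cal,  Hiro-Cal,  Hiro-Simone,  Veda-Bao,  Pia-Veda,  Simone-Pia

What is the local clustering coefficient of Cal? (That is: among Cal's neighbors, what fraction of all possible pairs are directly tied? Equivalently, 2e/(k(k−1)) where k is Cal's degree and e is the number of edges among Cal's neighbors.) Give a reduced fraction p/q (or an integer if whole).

Cal's neighbors: Bao, Hiro, Simone, and Veda (k = 4).
Possible neighbor pairs: C(4,2) = 6. Edges among them: Bao–Simone, Bao–Veda, Hiro–Simone, Hiro–Veda, Simone–Veda → e = 5.
Clustering(Cal) = 5/6.

5/6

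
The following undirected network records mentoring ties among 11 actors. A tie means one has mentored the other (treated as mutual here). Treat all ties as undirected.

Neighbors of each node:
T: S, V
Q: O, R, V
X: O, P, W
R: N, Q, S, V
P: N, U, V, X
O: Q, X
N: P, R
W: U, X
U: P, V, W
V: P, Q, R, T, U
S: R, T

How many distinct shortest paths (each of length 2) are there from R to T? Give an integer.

The shortest distance is 2. The length-2 paths are: R–S–T; R–V–T.
That gives 2 distinct shortest paths.

2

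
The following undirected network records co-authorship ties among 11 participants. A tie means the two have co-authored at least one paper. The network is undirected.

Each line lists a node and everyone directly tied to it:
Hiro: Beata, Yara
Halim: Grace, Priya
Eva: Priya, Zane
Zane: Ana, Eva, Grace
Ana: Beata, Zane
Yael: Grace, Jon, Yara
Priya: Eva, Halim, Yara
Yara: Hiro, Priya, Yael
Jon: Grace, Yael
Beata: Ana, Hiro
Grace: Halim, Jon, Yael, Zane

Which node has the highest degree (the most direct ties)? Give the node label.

Grace

Degrees — Ana:2, Beata:2, Eva:2, Grace:4, Halim:2, Hiro:2, Jon:2, Priya:3, Yael:3, Yara:3, Zane:3.
The maximum is 4, attained only by Grace.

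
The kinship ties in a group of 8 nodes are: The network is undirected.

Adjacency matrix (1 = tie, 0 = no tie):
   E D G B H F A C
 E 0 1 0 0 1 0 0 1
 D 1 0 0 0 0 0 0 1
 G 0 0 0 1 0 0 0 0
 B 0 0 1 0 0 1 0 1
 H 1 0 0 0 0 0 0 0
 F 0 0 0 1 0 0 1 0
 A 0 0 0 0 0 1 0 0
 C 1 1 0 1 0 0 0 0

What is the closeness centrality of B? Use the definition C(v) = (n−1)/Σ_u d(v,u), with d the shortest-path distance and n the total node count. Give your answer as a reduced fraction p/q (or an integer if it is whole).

Distances from B: A:2, C:1, D:2, E:2, F:1, G:1, H:3. Sum = 12.
n = 8, so closeness = 7/12.

7/12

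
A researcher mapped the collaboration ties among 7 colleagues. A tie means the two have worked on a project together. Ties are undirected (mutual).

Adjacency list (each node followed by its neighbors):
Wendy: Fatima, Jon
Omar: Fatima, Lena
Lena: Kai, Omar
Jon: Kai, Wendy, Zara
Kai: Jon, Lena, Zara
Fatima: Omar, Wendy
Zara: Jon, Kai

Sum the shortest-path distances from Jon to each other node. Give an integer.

Distances from Jon: Fatima:2, Kai:1, Lena:2, Omar:3, Wendy:1, Zara:1.
Sum = 2 + 1 + 2 + 3 + 1 + 1 = 10.

10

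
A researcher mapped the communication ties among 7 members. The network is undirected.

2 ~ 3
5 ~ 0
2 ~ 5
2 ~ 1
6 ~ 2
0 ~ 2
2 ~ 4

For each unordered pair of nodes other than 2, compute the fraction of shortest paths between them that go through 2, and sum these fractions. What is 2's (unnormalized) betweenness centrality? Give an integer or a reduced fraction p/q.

Pairs whose geodesics pass through 2 — 0–3: 1; 0–4: 1; 0–6: 1; 0–1: 1; 3–4: 1; 3–6: 1; 3–1: 1; 3–5: 1; 4–6: 1; 4–1: 1; 4–5: 1; 6–1: 1; 6–5: 1; 1–5: 1.
All other pairs contribute 0.
Summing the contributions gives betweenness(2) = 14.

14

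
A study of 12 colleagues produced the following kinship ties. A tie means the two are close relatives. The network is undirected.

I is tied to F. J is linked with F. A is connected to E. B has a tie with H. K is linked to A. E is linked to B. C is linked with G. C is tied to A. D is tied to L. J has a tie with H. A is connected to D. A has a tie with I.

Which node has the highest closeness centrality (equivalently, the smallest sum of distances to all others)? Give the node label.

Farness (sum of distances to all others) for each node — A:19, B:29, C:27, D:27, E:24, F:29, G:37, H:34, I:24, J:34, K:29, L:37.
The smallest farness is 19, for A, so A has the highest closeness.

A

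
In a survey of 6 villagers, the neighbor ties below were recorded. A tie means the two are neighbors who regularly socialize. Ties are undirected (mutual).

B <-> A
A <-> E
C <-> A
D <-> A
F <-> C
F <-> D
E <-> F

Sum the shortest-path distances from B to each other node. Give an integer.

10

Distances from B: A:1, C:2, D:2, E:2, F:3.
Sum = 1 + 2 + 2 + 2 + 3 = 10.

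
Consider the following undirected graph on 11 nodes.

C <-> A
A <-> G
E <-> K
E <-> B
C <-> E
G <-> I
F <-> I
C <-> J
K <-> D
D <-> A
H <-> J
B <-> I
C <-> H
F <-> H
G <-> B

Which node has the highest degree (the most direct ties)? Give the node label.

Degrees — A:3, B:3, C:4, D:2, E:3, F:2, G:3, H:3, I:3, J:2, K:2.
The maximum is 4, attained only by C.

C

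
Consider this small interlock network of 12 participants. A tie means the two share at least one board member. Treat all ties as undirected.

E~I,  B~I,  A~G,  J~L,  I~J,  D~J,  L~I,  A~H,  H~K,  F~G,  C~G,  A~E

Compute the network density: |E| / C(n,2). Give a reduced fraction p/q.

There are 12 edges and 12 nodes, so the maximum possible is C(12,2) = 66.
Density = 12/66 = 2/11.

2/11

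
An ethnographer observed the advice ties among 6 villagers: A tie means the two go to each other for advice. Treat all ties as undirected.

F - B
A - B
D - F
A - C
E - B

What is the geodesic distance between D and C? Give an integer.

One shortest route is D – F – B – A – C, which uses 4 edges, and at distance 3 from D we only reach {A, E}, which does not include C. So d(D,C) = 4.

4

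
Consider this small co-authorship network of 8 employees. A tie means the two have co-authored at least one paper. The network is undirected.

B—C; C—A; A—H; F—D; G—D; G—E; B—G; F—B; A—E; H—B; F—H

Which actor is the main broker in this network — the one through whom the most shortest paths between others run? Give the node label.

Unnormalized betweenness of each node: A:17/6, B:16/3, C:1/2, D:5/6, E:3/2, F:5/2, G:25/6, H:7/3.
B has the largest value, 16/3, making it the main broker — the node through which the most shortest paths run.

B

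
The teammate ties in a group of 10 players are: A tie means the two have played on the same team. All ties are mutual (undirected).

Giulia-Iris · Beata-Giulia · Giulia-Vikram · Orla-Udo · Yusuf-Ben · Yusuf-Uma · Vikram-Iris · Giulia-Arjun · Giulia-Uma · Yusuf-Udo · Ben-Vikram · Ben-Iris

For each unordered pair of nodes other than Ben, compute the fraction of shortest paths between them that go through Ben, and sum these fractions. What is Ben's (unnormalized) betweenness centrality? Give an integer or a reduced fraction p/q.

Pairs whose geodesics pass through Ben — Yusuf–Vikram: 1; Yusuf–Iris: 1; Vikram–Udo: 1; Vikram–Orla: 1; Udo–Iris: 1; Iris–Orla: 1.
All other pairs contribute 0.
Summing the contributions gives betweenness(Ben) = 6.

6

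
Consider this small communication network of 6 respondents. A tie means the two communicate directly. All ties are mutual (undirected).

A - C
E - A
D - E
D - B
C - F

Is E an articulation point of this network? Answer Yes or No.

Yes

Removing E leaves {B and D} with no path to {A, C, and F}, so the network splits into 2 components. E is a cut vertex.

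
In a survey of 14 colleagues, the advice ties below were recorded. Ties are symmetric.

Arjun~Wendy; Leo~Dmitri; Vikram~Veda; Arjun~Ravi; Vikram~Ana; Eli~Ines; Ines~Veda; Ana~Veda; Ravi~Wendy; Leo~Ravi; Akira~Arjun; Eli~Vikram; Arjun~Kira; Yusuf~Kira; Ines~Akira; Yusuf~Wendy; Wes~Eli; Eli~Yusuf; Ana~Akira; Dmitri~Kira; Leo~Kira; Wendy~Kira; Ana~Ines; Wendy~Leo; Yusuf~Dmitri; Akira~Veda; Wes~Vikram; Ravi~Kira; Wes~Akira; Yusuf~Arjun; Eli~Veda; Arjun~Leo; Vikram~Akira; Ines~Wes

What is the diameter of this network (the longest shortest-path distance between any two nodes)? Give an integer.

Eccentricity of each node (its greatest distance to any other): Akira:3, Ana:4, Arjun:2, Dmitri:4, Eli:3, Ines:3, Kira:3, Leo:3, Ravi:3, Veda:3, Vikram:3, Wendy:3, Wes:3, Yusuf:3.
The maximum eccentricity is 4, realized for instance by the pair Dmitri–Ana via Dmitri – Yusuf – Eli – Vikram – Ana. So the diameter is 4.

4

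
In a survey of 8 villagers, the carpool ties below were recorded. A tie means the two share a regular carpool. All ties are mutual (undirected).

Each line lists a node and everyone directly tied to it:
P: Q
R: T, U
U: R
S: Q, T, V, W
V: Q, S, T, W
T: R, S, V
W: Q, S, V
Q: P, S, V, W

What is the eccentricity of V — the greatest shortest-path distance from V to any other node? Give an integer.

Distances from V: P:2, Q:1, R:2, S:1, T:1, U:3, W:1.
The largest is 3 (to U), so the eccentricity of V is 3.

3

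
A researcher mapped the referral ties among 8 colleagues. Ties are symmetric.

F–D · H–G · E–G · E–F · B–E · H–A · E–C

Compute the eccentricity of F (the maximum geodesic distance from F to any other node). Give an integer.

4

Distances from F: A:4, B:2, C:2, D:1, E:1, G:2, H:3.
The largest is 4 (to A), so the eccentricity of F is 4.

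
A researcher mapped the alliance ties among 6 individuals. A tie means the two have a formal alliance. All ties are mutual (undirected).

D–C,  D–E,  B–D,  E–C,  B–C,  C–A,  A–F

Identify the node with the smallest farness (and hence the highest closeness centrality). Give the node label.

Farness (sum of distances to all others) for each node — A:8, B:9, C:6, D:8, E:9, F:12.
The smallest farness is 6, for C, so C has the highest closeness.

C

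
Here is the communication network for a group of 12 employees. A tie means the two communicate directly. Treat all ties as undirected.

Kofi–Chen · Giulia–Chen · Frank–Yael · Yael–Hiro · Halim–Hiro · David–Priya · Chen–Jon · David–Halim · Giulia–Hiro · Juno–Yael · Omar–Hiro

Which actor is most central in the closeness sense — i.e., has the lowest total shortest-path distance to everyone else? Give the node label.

Farness (sum of distances to all others) for each node — Chen:31, David:35, Frank:37, Giulia:25, Halim:27, Hiro:21, Jon:41, Juno:37, Kofi:41, Omar:31, Priya:45, Yael:27.
The smallest farness is 21, for Hiro, so Hiro has the highest closeness.

Hiro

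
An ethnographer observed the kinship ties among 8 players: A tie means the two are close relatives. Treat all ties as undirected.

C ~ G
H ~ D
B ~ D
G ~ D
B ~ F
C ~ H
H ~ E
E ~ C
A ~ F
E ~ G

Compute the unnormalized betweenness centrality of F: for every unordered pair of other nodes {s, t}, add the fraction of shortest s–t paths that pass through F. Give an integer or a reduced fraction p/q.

6

Pairs whose geodesics pass through F — E–A: 2/2; H–A: 1; C–A: 2/2; B–A: 1; D–A: 1; G–A: 1.
All other pairs contribute 0.
Summing the contributions gives betweenness(F) = 6.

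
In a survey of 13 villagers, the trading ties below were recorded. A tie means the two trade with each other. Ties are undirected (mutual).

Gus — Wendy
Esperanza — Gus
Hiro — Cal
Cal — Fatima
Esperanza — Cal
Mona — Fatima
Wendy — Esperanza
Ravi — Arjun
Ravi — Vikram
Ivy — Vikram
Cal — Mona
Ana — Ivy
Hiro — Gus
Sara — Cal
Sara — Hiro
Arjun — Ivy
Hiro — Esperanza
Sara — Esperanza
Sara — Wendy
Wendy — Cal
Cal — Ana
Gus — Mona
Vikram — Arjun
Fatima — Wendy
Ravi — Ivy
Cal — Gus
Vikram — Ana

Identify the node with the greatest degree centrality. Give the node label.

Cal

Degrees — Ana:3, Arjun:3, Cal:8, Esperanza:5, Fatima:3, Gus:5, Hiro:4, Ivy:4, Mona:3, Ravi:3, Sara:4, Vikram:4, Wendy:5.
The maximum is 8, attained only by Cal.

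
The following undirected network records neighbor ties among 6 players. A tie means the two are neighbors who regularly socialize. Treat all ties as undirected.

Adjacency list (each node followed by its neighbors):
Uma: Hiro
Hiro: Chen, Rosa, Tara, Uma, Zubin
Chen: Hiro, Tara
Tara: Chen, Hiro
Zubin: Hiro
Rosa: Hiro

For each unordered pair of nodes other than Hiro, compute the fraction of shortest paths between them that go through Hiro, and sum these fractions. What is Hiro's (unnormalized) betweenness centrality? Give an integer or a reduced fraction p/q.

Pairs whose geodesics pass through Hiro — Rosa–Chen: 1; Rosa–Zubin: 1; Rosa–Uma: 1; Rosa–Tara: 1; Chen–Zubin: 1; Chen–Uma: 1; Zubin–Uma: 1; Zubin–Tara: 1; Uma–Tara: 1.
All other pairs contribute 0.
Summing the contributions gives betweenness(Hiro) = 9.

9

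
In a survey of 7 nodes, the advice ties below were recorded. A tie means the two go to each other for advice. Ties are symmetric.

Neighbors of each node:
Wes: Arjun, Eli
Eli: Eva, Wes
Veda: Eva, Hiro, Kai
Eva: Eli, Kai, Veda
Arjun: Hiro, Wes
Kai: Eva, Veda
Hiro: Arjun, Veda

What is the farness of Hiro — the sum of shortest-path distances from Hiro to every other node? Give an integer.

Distances from Hiro: Arjun:1, Eli:3, Eva:2, Kai:2, Veda:1, Wes:2.
Sum = 1 + 3 + 2 + 2 + 1 + 2 = 11.

11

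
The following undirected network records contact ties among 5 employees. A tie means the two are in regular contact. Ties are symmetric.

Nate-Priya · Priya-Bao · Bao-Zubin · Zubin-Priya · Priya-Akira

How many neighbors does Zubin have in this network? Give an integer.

Zubin is directly tied to Bao and Priya. That is 2 neighbors, so the degree of Zubin is 2.

2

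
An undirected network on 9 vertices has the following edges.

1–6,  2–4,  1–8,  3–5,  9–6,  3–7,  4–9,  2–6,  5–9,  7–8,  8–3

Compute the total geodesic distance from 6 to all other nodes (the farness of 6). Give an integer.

15

Distances from 6: 1:1, 2:1, 3:3, 4:2, 5:2, 7:3, 8:2, 9:1.
Sum = 1 + 1 + 3 + 2 + 2 + 3 + 2 + 1 = 15.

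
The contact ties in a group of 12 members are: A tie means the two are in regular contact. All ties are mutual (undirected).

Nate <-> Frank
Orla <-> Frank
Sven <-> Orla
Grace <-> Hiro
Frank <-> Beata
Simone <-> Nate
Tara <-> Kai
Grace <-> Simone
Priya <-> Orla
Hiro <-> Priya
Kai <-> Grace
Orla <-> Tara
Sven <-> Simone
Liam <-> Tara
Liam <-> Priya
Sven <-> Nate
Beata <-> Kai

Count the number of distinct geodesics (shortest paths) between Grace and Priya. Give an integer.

1

The shortest distance is 2, and the only length-2 path is Grace–Hiro–Priya. So there is exactly 1 shortest path.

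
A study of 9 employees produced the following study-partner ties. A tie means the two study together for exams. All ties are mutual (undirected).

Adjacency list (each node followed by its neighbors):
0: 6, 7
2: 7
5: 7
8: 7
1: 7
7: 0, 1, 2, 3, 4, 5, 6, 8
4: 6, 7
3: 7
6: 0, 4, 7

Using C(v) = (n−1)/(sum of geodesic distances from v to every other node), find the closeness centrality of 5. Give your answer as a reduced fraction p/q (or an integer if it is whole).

Distances from 5: 0:2, 1:2, 2:2, 3:2, 4:2, 6:2, 7:1, 8:2. Sum = 15.
n = 9, so closeness = 8/15.

8/15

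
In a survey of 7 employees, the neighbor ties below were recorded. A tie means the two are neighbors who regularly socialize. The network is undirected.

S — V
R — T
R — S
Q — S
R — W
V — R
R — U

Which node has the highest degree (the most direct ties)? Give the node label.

Degrees — Q:1, R:5, S:3, T:1, U:1, V:2, W:1.
The maximum is 5, attained only by R.

R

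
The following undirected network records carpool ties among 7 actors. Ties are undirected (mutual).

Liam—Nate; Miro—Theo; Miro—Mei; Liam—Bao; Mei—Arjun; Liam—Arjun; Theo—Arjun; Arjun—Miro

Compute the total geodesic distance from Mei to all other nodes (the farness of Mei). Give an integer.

12

Distances from Mei: Arjun:1, Bao:3, Liam:2, Miro:1, Nate:3, Theo:2.
Sum = 1 + 3 + 2 + 1 + 3 + 2 = 12.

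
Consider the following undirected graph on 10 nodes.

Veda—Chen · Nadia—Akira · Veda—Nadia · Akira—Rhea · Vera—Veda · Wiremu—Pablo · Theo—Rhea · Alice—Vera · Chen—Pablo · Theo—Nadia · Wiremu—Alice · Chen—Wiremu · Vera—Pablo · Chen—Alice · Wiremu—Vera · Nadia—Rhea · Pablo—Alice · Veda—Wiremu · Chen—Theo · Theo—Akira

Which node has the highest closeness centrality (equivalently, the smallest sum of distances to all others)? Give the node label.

Farness (sum of distances to all others) for each node — Akira:19, Alice:17, Chen:13, Nadia:16, Pablo:17, Rhea:19, Theo:15, Veda:14, Vera:17, Wiremu:15.
The smallest farness is 13, for Chen, so Chen has the highest closeness.

Chen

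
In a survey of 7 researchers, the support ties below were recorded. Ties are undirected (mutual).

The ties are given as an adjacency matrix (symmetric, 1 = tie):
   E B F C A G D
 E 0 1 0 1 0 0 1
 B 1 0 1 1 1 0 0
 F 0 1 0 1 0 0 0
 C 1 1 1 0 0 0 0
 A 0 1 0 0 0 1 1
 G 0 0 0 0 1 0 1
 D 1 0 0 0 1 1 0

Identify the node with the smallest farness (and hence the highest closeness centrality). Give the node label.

B

Farness (sum of distances to all others) for each node — A:9, B:8, C:10, D:10, E:9, F:12, G:12.
The smallest farness is 8, for B, so B has the highest closeness.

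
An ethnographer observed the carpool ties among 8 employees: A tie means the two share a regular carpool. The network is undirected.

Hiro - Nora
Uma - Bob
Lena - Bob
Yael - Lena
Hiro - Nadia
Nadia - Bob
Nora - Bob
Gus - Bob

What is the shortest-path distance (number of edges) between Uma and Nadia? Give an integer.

One shortest route is Uma – Bob – Nadia, which uses 2 edges, and Uma and Nadia are not directly tied, so nothing shorter exists. So d(Uma,Nadia) = 2.

2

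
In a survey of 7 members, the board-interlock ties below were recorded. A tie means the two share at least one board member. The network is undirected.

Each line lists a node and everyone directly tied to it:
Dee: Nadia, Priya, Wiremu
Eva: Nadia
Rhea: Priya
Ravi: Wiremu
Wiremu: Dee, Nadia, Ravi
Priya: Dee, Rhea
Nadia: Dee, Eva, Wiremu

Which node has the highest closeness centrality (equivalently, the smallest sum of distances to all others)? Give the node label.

Farness (sum of distances to all others) for each node — Dee:9, Eva:15, Nadia:10, Priya:12, Ravi:15, Rhea:17, Wiremu:10.
The smallest farness is 9, for Dee, so Dee has the highest closeness.

Dee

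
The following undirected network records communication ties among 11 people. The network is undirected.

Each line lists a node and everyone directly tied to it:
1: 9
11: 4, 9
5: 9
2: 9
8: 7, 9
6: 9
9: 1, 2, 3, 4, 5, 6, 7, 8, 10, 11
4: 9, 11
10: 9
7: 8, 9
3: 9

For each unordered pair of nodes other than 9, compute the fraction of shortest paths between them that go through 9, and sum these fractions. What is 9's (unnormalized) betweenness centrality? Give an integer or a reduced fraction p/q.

Pairs whose geodesics pass through 9 — 6–4: 1; 6–7: 1; 6–10: 1; 6–8: 1; 6–11: 1; 6–2: 1; 6–5: 1; 6–3: 1; 6–1: 1; 4–7: 1; 4–10: 1; 4–8: 1; 4–2: 1; 4–5: 1 … (+29 more pairs).
All other pairs contribute 0.
Summing the contributions gives betweenness(9) = 43.

43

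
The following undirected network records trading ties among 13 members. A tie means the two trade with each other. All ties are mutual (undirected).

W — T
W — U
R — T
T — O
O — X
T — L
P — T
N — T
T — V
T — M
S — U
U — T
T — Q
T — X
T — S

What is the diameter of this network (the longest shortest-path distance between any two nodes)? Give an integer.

2

Eccentricity of each node (its greatest distance to any other): L:2, M:2, N:2, O:2, P:2, Q:2, R:2, S:2, T:1, U:2, V:2, W:2, X:2.
The maximum eccentricity is 2, realized for instance by the pair S–L via S – T – L. So the diameter is 2.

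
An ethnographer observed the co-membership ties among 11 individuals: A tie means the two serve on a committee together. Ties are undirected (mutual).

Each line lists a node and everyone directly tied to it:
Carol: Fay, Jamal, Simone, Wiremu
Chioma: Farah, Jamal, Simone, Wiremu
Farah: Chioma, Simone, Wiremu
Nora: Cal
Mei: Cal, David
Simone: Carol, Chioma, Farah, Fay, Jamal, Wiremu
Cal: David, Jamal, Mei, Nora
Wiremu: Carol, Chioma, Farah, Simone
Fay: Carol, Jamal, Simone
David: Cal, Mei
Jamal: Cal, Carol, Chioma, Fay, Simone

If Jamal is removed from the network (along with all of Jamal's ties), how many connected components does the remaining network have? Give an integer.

Without Jamal, the remaining ties split the others into: {Carol, Chioma, Farah, Fay, Simone, Wiremu}; {Cal, David, Mei, Nora}.
That's 2 separate components.

2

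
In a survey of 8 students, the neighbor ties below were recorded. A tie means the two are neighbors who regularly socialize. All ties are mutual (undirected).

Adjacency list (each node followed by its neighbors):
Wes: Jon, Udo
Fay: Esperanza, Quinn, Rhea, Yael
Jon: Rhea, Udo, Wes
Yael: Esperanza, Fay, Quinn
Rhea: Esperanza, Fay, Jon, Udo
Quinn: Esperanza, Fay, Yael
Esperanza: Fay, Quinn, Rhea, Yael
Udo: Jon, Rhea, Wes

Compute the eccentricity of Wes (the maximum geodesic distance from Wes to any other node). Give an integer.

4

Distances from Wes: Esperanza:3, Fay:3, Jon:1, Quinn:4, Rhea:2, Udo:1, Yael:4.
The largest is 4 (to Yael and Quinn), so the eccentricity of Wes is 4.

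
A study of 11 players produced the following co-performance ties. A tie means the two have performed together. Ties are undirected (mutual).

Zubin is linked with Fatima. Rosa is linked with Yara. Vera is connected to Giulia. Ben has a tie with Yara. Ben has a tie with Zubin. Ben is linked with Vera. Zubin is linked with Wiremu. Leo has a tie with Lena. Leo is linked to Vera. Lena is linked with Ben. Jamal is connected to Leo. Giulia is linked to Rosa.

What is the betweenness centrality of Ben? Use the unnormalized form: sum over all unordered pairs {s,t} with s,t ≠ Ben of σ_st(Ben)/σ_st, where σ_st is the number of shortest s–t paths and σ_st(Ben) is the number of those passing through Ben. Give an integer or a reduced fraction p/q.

Pairs whose geodesics pass through Ben — Giulia–Fatima: 1; Giulia–Lena: 1/2; Giulia–Zubin: 1; Giulia–Wiremu: 1; Vera–Fatima: 1; Vera–Lena: 1/2; Vera–Zubin: 1; Vera–Yara: 1; Vera–Wiremu: 1; Fatima–Lena: 1; Fatima–Leo: 2/2; Fatima–Rosa: 1; Fatima–Jamal: 2/2; Fatima–Yara: 1 … (+14 more pairs).
All other pairs contribute 0.
Summing the contributions gives betweenness(Ben) = 27.

27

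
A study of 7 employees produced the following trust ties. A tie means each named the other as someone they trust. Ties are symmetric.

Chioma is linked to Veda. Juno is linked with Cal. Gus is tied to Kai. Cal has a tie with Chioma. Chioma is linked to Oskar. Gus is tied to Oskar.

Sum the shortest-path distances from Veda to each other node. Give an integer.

15

Distances from Veda: Cal:2, Chioma:1, Gus:3, Juno:3, Kai:4, Oskar:2.
Sum = 2 + 1 + 3 + 3 + 4 + 2 = 15.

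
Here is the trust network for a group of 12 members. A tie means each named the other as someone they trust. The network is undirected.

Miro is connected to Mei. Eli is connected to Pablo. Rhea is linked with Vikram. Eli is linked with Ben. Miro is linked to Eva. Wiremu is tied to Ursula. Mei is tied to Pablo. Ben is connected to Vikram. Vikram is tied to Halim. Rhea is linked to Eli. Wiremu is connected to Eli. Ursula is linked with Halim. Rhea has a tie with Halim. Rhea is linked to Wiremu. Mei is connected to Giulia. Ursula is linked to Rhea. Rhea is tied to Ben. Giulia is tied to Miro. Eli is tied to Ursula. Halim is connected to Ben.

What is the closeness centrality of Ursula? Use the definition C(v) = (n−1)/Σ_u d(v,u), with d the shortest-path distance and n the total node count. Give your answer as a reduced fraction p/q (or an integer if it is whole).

Distances from Ursula: Ben:2, Eli:1, Eva:5, Giulia:4, Halim:1, Mei:3, Miro:4, Pablo:2, Rhea:1, Vikram:2, Wiremu:1. Sum = 26.
n = 12, so closeness = 11/26.

11/26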